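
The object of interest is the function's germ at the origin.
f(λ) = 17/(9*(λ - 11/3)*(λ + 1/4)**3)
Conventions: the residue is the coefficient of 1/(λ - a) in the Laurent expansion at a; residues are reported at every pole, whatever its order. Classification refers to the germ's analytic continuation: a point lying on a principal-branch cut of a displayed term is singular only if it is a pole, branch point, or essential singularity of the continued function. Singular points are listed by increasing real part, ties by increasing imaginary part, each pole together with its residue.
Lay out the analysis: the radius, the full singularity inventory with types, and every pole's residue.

Denominator factor (λ - 11/3): pole of order 1 at 11/3, modulus 11/3.
Denominator factor (λ + 1/4)^3: pole of order 3 at -1/4, modulus 1/4.
The radius of convergence is the smallest modulus among the singular points: 1/4.
At the order-3 pole -1/4 set g(λ) = (λ - (-1/4))^3*f(λ) = 17/(9*(λ - 11/3)).
Order-3 pole: residue = g''(a)/2; g''(-1/4) = -6528/103823, so the residue is -3264/103823.
At the order-1 pole 11/3 set g(λ) = (λ - (11/3))*f(λ) = 17/(9*(λ + 1/4)**3).
Simple pole: residue = g(a) at a = 11/3, which is 3264/103823.
List the singular points by increasing real part (a conjugate pair: the negative imaginary part first).

Radius of convergence at 0: 1/4.
At -1/4: a pole of order 3; residue -3264/103823.
At 11/3: a pole of order 1; residue 3264/103823.


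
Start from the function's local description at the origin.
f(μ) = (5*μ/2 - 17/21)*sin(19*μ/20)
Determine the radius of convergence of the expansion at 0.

The radius of convergence is infinite.

The factor sin(19*μ/20) is entire and contributes no finite singular point.
The polynomial part has no poles.
No finite singular points: the Taylor series at 0 converges everywhere.


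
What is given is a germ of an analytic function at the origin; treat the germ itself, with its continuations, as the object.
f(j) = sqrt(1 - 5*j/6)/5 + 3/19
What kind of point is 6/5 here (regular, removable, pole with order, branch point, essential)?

The term (1/5)*sqrt(1 - j/(6/5)) has argument 1 - 6/5/(6/5) = 0 at 6/5: a square-root (algebraic, two-sheeted) branch point; the remaining terms are analytic or single-valued there.

The point is an algebraic (square-root) branch point.


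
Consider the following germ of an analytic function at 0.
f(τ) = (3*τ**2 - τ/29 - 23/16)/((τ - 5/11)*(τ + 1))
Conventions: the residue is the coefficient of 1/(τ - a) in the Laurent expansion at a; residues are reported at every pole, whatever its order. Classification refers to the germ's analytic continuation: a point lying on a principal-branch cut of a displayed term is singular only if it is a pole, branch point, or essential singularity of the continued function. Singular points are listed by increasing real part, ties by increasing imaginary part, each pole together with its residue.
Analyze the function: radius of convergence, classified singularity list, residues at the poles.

Radius of convergence at 0: 5/11.
At -1: a pole of order 1; residue -8151/7424.
At 5/11: a pole of order 1; residue -46787/81664.

Denominator factor (τ + 1): pole of order 1 at -1, modulus 1.
Denominator factor (τ - 5/11): pole of order 1 at 5/11, modulus 5/11.
The radius of convergence is the smallest modulus among the singular points: 5/11.
At the order-1 pole -1 set g(τ) = (τ - (-1))*f(τ) = (3*τ**2 - τ/29 - 23/16)/(τ - 5/11).
Simple pole: residue = g(a) at a = -1, which is -8151/7424.
At the order-1 pole 5/11 set g(τ) = (τ - (5/11))*f(τ) = (3*τ**2 - τ/29 - 23/16)/(τ + 1).
Simple pole: residue = g(a) at a = 5/11, which is -46787/81664.
List the singular points by increasing real part (a conjugate pair: the negative imaginary part first).


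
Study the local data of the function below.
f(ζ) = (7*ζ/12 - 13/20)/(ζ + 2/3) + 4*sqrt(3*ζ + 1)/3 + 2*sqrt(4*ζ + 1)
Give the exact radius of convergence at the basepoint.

Denominator factor (ζ + 2/3): pole of order 1 at -2/3, modulus 2/3.
Branch term (2)*sqrt(1 - ζ/(-1/4)): its argument vanishes at ζ = -1/4, a square-root branch point, modulus 1/4.
Branch term (4/3)*sqrt(1 - ζ/(-1/3)): its argument vanishes at ζ = -1/3, a square-root branch point, modulus 1/3.
The radius of convergence is the smallest modulus among the singular points: 1/4.

The radius of convergence is 1/4.


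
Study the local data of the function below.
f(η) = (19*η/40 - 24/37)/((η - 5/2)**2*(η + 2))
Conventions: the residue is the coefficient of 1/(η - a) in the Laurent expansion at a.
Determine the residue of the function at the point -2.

The residue is -1183/14985.

At the order-1 pole -2 set g(η) = (η - (-2))*f(η) = (19*η/40 - 24/37)/(η - 5/2)**2.
Simple pole: residue = g(a) at a = -2, which is -1183/14985.


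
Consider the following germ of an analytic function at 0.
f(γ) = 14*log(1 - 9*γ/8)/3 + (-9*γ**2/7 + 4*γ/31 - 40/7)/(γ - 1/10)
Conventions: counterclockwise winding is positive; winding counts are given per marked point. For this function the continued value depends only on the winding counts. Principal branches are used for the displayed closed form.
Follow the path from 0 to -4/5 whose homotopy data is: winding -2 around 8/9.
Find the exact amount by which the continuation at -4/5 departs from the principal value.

Continued minus principal equals -(56/3)*pi*i.

The rational part is single-valued and drops out of the difference; each branch term changes only by its own monodromy.
(14/3)*log(1 - γ/(8/9)): each positive loop around 8/9 adds 2*pi*i to the log, so winding -2 contributes (14/3)*(-2)*2*pi*i = -(56/3)*pi*i.
Summing the contributions at γ = -4/5 gives -(56/3)*pi*i.


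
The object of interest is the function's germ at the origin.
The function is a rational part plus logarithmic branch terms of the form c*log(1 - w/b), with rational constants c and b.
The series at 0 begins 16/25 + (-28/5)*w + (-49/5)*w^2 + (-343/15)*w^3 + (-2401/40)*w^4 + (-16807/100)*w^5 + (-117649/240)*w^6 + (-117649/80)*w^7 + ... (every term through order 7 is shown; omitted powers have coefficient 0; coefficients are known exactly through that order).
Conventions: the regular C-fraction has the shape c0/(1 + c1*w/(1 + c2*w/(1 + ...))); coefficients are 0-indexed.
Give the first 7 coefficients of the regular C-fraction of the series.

Taylor coefficients (read off): a_0 = 16/25, a_1 = -28/5, a_2 = -49/5, a_3 = -343/15, a_4 = -2401/40, a_5 = -16807/100, a_6 = -117649/240.
c0 = a_0 = 16/25. Peel one level at a time: if S = 1 + c*w/S' with S'(0) = 1, then c is the w-coefficient of S and S' = c*w/(S - 1).
S_1 = c0/f = 1 + (35/4)*w + (735/8)*w^2 + ...; c1 = 35/4.
S_2 = c1*w/(S_1 - 1) = 1 + (-21/2)*w + (-49/48)*w^2 + ...; c2 = -21/2.
S_3 = c2*w/(S_2 - 1) = 1 + (-7/72)*w + (-833/5184)*w^2 + ...; c3 = -7/72.
S_4 = c3*w/(S_3 - 1) = 1 + (-119/72)*w + (-49/60)*w^2 + ...; c4 = -119/72.
S_5 = c4*w/(S_4 - 1) = 1 + (-42/85)*w + (-8967/14450)*w^2 + ...; c5 = -42/85.
S_6 = c5*w/(S_5 - 1) = 1 + (-427/340)*w + ...; c6 = -427/340.

The regular C-fraction coefficients are [16/25, 35/4, -21/2, -7/72, -119/72, -42/85, -427/340].


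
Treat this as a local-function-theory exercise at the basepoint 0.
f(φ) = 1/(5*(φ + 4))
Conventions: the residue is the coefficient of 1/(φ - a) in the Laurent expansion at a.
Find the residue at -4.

The residue is 1/5.

At the order-1 pole -4 set g(φ) = (φ - (-4))*f(φ) = 1/5.
Simple pole: residue = g(a) at a = -4, which is 1/5.


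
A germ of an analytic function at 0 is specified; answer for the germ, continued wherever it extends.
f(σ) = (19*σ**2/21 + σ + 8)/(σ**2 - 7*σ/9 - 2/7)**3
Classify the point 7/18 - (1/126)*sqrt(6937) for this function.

The denominator factor σ**2 - 7*σ/9 - 2/7 vanishes at 7/18 - (1/126)*sqrt(6937) and appears to the power 3; the numerator there equals 106223/11907 - (23/1701)*sqrt(6937), nonzero, and no other factor vanishes.
Hence a pole whose order is the multiplicity, 3.

The point is a pole of order 3.


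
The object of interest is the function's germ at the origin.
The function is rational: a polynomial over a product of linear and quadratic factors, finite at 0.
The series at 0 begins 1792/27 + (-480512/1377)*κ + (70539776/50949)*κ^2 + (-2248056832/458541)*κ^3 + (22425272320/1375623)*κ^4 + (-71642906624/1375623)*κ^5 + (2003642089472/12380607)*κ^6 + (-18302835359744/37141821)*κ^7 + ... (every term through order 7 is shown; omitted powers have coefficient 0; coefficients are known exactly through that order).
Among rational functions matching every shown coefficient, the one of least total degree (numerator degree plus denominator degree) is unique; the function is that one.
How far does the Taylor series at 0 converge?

No rational of total degree below 4 reproduces all 8 coefficients; solving the [2/2] Pade equations on them gives f(κ) = (-24*κ**2/37 + 12*κ/17 + 28/3)/(κ + 3/8)**2, whose expansion matches every shown term.
Denominator factor (κ + 3/8)^2: pole of order 2 at -3/8, modulus 3/8.
The radius of convergence is the smallest modulus among the singular points: 3/8.

The radius of convergence is 3/8.


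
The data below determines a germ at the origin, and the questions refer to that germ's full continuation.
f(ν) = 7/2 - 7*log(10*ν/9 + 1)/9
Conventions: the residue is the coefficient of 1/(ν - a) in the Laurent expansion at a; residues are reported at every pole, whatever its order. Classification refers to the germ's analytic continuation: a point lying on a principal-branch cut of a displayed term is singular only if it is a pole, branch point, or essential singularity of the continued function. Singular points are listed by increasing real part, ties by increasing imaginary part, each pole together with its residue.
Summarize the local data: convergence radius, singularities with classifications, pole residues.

Branch term (-7/9)*log(1 - ν/(-9/10)): its argument vanishes at ν = -9/10, a logarithmic branch point, modulus 9/10.
The radius of convergence is the smallest modulus among the singular points: 9/10.

Radius of convergence at 0: 9/10.
At -9/10: a logarithmic branch point.


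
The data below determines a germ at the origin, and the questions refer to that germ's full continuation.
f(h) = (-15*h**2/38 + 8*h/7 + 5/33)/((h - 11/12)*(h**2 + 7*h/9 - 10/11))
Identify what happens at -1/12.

Denominator factors: h - 11/12 = -1 at h = -1/12; h**2 + 7*h/9 - 10/11 = -4595/4752 at h = -1/12 — none vanishes.
So the germ continues analytically to -1/12.

The point is a regular point.


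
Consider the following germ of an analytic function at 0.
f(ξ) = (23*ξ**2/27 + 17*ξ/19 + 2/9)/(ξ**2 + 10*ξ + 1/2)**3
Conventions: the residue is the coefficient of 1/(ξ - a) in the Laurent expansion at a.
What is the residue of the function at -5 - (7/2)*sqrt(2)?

The factor ξ**2 + 10*ξ + 1/2 splits as (ξ - a)(ξ - a') with a = -5 - (7/2)*sqrt(2), a' = -5 + (7/2)*sqrt(2). At the order-3 pole a set g(ξ) = (ξ - a)^3*f(ξ) = [23*ξ**2/27 + 17*ξ/19 + 2/9] / (ξ - a')^3.
Order-3 pole: residue = g''(a)/2; g''(-5 - (7/2)*sqrt(2)) = -(31051/34487964)*sqrt(2), so the residue is -(31051/68975928)*sqrt(2).

The residue is -(31051/68975928)*sqrt(2).


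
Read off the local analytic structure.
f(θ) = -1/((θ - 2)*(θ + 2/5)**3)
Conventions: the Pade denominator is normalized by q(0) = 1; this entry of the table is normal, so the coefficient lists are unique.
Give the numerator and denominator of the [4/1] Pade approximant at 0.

Taylor coefficients needed (expand at 0): a_0 = 125/16, a_1 = -875/16, a_2 = 2125/8, a_3 = -69625/64, a_4 = 1032625/256, a_5 = -1792625/128.
Write the denominator as Q(θ) = 1 + q1*θ. Requiring Q*f - P = O(θ^6) with deg P <= 4 kills the coefficients of θ^5..θ^5 in Q*f:
  θ^5: a_5 + q1*a_4 = 0, i.e. -1792625/128 + (1032625/256)*q1 = 0.
Solving this linear system: q1 = 28682/8261.
The numerator is Q*f truncated at degree 4: P0 = a_0 = 125/16; P1 = a_1 + q1*a_0 = -3643125/132176; P2 = a_2 + q1*a_1 = 2503125/33044; P3 = a_3 + q1*a_2 = -87578125/528704; P4 = a_4 + q1*a_3 = 542578125/2114816.

The Pade approximant has numerator coefficients [125/16, -3643125/132176, 2503125/33044, -87578125/528704, 542578125/2114816]; denominator coefficients [1, 28682/8261].


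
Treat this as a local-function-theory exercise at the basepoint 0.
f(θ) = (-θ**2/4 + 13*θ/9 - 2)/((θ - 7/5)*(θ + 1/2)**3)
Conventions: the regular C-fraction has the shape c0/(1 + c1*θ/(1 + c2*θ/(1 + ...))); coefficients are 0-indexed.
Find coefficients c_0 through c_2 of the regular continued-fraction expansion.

Taylor coefficients (expand at 0): a_0 = 80/7, a_1 = -30280/441, a_2 = 852610/3087.
c0 = a_0 = 80/7. Peel one level at a time: if S = 1 + c*θ/S' with S'(0) = 1, then c is the θ-coefficient of S and S' = c*θ/(S - 1).
S_1 = c0/f = 1 + (757/126)*θ + (54107/4536)*θ^2 + ...; c1 = 757/126.
S_2 = c1*θ/(S_1 - 1) = 1 + (-54107/27252)*θ + ...; c2 = -54107/27252.

The regular C-fraction coefficients are [80/7, 757/126, -54107/27252].


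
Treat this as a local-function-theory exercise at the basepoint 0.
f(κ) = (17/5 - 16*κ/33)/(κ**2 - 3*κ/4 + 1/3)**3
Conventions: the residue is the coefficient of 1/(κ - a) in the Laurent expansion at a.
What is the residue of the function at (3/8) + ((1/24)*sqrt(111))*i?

The factor κ**2 - 3*κ/4 + 1/3 splits as (κ - a)(κ - a') with a = (3/8) + ((1/24)*sqrt(111))*i, a' = (3/8) - ((1/24)*sqrt(111))*i. At the order-3 pole a set g(κ) = (κ - a)^3*f(κ) = [17/5 - 16*κ/33] / (κ - a')^3.
Order-3 pole: residue = g''(a)/2; g''((3/8) + ((1/24)*sqrt(111))*i) = -((19574784/2785915)*sqrt(111))*i, so the residue is -((9787392/2785915)*sqrt(111))*i.

The residue is -((9787392/2785915)*sqrt(111))*i.


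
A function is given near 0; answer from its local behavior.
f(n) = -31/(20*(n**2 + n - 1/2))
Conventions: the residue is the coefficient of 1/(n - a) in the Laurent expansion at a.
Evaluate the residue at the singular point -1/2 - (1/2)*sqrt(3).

The residue is (31/60)*sqrt(3).

The factor n**2 + n - 1/2 splits as (n - a)(n - a') with a = -1/2 - (1/2)*sqrt(3), a' = -1/2 + (1/2)*sqrt(3). At the order-1 pole a set g(n) = (n - a)*f(n) = [-31/20] / (n - a').
Simple pole: residue = g(a) at a = -1/2 - (1/2)*sqrt(3), which is (31/60)*sqrt(3).


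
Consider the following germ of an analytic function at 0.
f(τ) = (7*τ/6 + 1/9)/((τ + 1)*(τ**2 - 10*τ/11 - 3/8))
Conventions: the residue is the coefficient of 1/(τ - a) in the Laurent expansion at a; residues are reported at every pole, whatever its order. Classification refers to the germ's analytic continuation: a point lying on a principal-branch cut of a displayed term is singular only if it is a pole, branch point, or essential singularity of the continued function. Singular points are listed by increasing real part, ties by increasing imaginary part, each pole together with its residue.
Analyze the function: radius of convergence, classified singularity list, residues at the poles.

Radius of convergence at 0: -5/11 + (1/44)*sqrt(1126).
At -1: a pole of order 1; residue -836/1215.
At 5/11 - (1/44)*sqrt(1126): a pole of order 1; residue 418/1215 - (4433/1368090)*sqrt(1126).
At 5/11 + (1/44)*sqrt(1126): a pole of order 1; residue 418/1215 + (4433/1368090)*sqrt(1126).


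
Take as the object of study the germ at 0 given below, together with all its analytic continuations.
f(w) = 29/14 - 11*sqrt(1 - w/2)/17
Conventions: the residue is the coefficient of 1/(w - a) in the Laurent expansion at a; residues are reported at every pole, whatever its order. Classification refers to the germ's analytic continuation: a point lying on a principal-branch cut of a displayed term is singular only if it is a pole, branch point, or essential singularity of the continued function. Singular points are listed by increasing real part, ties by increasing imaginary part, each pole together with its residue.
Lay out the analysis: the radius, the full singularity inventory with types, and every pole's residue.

Radius of convergence at 0: 2.
At 2: an algebraic (square-root) branch point.

Branch term (-11/17)*sqrt(1 - w/(2)): its argument vanishes at w = 2, a square-root branch point, modulus 2.
The radius of convergence is the smallest modulus among the singular points: 2.


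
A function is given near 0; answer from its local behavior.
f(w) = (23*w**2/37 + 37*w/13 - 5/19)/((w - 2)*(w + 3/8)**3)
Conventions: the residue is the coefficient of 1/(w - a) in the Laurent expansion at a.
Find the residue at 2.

At the order-1 pole 2 set g(w) = (w - (2))*f(w) = (23*w**2/37 + 37*w/13 - 5/19)/(w + 3/8)**3.
Simple pole: residue = g(a) at a = 2, which is 37038592/62684401.

The residue is 37038592/62684401.


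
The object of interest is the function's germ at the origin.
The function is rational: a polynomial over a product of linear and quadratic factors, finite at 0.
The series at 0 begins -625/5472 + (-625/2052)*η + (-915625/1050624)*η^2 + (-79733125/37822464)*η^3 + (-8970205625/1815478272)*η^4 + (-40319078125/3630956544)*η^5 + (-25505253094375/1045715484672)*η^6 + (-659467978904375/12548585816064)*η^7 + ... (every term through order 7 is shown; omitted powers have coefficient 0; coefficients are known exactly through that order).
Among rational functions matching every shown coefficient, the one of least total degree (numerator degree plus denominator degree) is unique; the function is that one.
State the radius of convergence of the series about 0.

The radius of convergence is -7/8 + (1/40)*sqrt(3145).

No rational of total degree below 6 reproduces all 8 coefficients; solving the [0/6] Pade equations on them gives f(η) = 25/(38*(η**2 - η - 4)*(η**2 + 7*η/4 - 6/5)**2), whose expansion matches every shown term.
Denominator factor (η**2 - η - 4): discriminant 17, real irrational roots 1/2 + (1/2)*sqrt(17) and 1/2 - (1/2)*sqrt(17); poles of order 1, moduli 1/2 + (1/2)*sqrt(17) and -1/2 + (1/2)*sqrt(17).
Denominator factor (η**2 + 7*η/4 - 6/5)^2: discriminant 629/80, real irrational roots -7/8 + (1/40)*sqrt(3145) and -7/8 - (1/40)*sqrt(3145); poles of order 2, moduli -7/8 + (1/40)*sqrt(3145) and 7/8 + (1/40)*sqrt(3145).
The radius of convergence is the smallest modulus among the singular points: -7/8 + (1/40)*sqrt(3145).


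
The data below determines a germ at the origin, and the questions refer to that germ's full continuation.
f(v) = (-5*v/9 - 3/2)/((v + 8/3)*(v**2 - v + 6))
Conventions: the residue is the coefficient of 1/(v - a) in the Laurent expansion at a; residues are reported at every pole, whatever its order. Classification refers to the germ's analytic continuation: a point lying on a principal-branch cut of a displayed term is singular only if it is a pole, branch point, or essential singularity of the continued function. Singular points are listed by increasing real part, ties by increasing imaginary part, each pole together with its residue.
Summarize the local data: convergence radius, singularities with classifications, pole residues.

Radius of convergence at 0: sqrt(6).
At -8/3: a pole of order 1; residue -1/852.
At (1/2) - ((1/2)*sqrt(23))*i: a pole of order 1; residue (1/1704) - ((953/39192)*sqrt(23))*i.
At (1/2) + ((1/2)*sqrt(23))*i: a pole of order 1; residue (1/1704) + ((953/39192)*sqrt(23))*i.


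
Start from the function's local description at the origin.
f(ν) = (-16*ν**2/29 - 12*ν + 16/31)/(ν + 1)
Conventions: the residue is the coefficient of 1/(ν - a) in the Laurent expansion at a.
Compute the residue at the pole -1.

The residue is 10756/899.

At the order-1 pole -1 set g(ν) = (ν - (-1))*f(ν) = -16*ν**2/29 - 12*ν + 16/31.
Simple pole: residue = g(a) at a = -1, which is 10756/899.


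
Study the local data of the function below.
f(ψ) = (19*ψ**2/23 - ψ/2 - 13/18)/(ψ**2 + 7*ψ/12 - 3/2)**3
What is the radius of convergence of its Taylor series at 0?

The radius of convergence is -7/24 + (1/24)*sqrt(913).

Denominator factor (ψ**2 + 7*ψ/12 - 3/2)^3: discriminant 913/144, real irrational roots -7/24 + (1/24)*sqrt(913) and -7/24 - (1/24)*sqrt(913); poles of order 3, moduli -7/24 + (1/24)*sqrt(913) and 7/24 + (1/24)*sqrt(913).
The radius of convergence is the smallest modulus among the singular points: -7/24 + (1/24)*sqrt(913).


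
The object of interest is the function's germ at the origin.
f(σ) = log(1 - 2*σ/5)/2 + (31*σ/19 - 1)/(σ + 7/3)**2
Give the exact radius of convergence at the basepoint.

The radius of convergence is 7/3.

Denominator factor (σ + 7/3)^2: pole of order 2 at -7/3, modulus 7/3.
Branch term (1/2)*log(1 - σ/(5/2)): its argument vanishes at σ = 5/2, a logarithmic branch point, modulus 5/2.
The radius of convergence is the smallest modulus among the singular points: 7/3.


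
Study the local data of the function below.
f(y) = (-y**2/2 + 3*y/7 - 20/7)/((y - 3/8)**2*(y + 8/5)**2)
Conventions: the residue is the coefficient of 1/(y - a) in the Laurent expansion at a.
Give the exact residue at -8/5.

The residue is -2526400/3451273.

At the order-2 pole -8/5 set g(y) = (y - (-8/5))^2*f(y) = (-y**2/2 + 3*y/7 - 20/7)/(y - 3/8)**2.
Order-2 pole: residue = g'(a); g'(-8/5) = -2526400/3451273, so the residue is -2526400/3451273.


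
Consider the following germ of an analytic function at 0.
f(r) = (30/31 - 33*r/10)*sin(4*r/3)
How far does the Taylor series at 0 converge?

The factor sin(4*r/3) is entire and contributes no finite singular point.
The polynomial part has no poles.
No finite singular points: the Taylor series at 0 converges everywhere.

The radius of convergence is infinite.


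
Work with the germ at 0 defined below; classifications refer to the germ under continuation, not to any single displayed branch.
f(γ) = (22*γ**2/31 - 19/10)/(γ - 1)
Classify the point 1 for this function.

The denominator factor γ - 1 vanishes at 1 and appears to the power 1; the numerator there equals -369/310, nonzero, and no other factor vanishes.
Hence a pole whose order is the multiplicity, 1.

The point is a pole of order 1.


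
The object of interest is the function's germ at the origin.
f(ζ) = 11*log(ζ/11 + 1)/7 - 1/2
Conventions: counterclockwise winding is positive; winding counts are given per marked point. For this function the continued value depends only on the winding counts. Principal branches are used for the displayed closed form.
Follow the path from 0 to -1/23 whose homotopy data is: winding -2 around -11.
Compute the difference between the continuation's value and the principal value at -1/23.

Continued minus principal equals -(44/7)*pi*i.

The rational part is single-valued and drops out of the difference; each branch term changes only by its own monodromy.
(11/7)*log(1 - ζ/(-11)): each positive loop around -11 adds 2*pi*i to the log, so winding -2 contributes (11/7)*(-2)*2*pi*i = -(44/7)*pi*i.
Summing the contributions at ζ = -1/23 gives -(44/7)*pi*i.


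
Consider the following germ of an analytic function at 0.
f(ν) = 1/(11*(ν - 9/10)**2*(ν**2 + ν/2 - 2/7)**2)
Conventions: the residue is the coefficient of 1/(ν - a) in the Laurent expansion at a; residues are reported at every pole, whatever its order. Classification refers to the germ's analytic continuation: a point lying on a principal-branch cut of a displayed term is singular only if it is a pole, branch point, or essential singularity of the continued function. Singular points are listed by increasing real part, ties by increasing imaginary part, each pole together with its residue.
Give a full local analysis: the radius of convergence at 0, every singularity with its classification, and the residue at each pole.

Radius of convergence at 0: -1/4 + (1/28)*sqrt(273).
At -1/4 - (1/28)*sqrt(273): a pole of order 2; residue 98612500/436170031 - (6616357300/663414617151)*sqrt(273).
At -1/4 + (1/28)*sqrt(273): a pole of order 2; residue 98612500/436170031 + (6616357300/663414617151)*sqrt(273).
At 9/10: a pole of order 2; residue -197225000/436170031.


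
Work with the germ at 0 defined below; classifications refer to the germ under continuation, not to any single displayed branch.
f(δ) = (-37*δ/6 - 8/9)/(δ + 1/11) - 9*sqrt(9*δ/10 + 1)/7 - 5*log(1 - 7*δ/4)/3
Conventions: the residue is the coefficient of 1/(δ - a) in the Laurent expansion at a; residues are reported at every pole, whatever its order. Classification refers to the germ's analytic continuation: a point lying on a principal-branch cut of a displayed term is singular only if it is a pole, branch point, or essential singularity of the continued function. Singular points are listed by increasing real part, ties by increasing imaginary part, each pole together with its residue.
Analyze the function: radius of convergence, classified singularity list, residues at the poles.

Denominator factor (δ + 1/11): pole of order 1 at -1/11, modulus 1/11.
Branch term (-5/3)*log(1 - δ/(4/7)): its argument vanishes at δ = 4/7, a logarithmic branch point, modulus 4/7.
Branch term (-9/7)*sqrt(1 - δ/(-10/9)): its argument vanishes at δ = -10/9, a square-root branch point, modulus 10/9.
The radius of convergence is the smallest modulus among the singular points: 1/11.
The branch terms are analytic at -1/11 and contribute nothing to the residue; only the rational part matters.
At the order-1 pole -1/11 set g(δ) = (δ - (-1/11))*(rational part) = -37*δ/6 - 8/9.
Simple pole: residue = g(a) at a = -1/11, which is -65/198.
List the singular points by increasing real part (a conjugate pair: the negative imaginary part first).

Radius of convergence at 0: 1/11.
At -10/9: an algebraic (square-root) branch point.
At -1/11: a pole of order 1; residue -65/198.
At 4/7: a logarithmic branch point.


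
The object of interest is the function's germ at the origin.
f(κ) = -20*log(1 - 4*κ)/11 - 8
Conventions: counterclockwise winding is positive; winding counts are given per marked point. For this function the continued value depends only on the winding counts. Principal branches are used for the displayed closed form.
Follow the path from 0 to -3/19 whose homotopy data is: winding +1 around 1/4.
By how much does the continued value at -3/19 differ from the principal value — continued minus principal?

The rational part is single-valued and drops out of the difference; each branch term changes only by its own monodromy.
(-20/11)*log(1 - κ/(1/4)): each positive loop around 1/4 adds 2*pi*i to the log, so winding +1 contributes (-20/11)*(1)*2*pi*i = -(40/11)*pi*i.
Summing the contributions at κ = -3/19 gives -(40/11)*pi*i.

Continued minus principal equals -(40/11)*pi*i.


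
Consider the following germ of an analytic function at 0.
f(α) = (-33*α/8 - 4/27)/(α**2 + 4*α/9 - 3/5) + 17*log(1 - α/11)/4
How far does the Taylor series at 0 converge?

Denominator factor (α**2 + 4*α/9 - 3/5): discriminant 1052/405, real irrational roots -2/9 + (1/45)*sqrt(1315) and -2/9 - (1/45)*sqrt(1315); poles of order 1, moduli -2/9 + (1/45)*sqrt(1315) and 2/9 + (1/45)*sqrt(1315).
Branch term (17/4)*log(1 - α/(11)): its argument vanishes at α = 11, a logarithmic branch point, modulus 11.
The radius of convergence is the smallest modulus among the singular points: -2/9 + (1/45)*sqrt(1315).

The radius of convergence is -2/9 + (1/45)*sqrt(1315).


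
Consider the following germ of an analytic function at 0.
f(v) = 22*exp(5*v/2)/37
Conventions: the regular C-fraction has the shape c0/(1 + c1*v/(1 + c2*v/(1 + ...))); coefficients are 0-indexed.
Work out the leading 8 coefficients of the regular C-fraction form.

The regular C-fraction coefficients are [22/37, -5/2, 5/4, -5/12, 5/12, -1/4, 1/4, -5/28].

Taylor coefficients (expand at 0): a_0 = 22/37, a_1 = 55/37, a_2 = 275/148, a_3 = 1375/888, a_4 = 6875/7104, a_5 = 6875/14208, a_6 = 34375/170496, a_7 = 171875/2386944.
c0 = a_0 = 22/37. Peel one level at a time: if S = 1 + c*v/S' with S'(0) = 1, then c is the v-coefficient of S and S' = c*v/(S - 1).
S_1 = c0/f = 1 + (-5/2)*v + (25/8)*v^2 + ...; c1 = -5/2.
S_2 = c1*v/(S_1 - 1) = 1 + (5/4)*v + (25/48)*v^2 + ...; c2 = 5/4.
S_3 = c2*v/(S_2 - 1) = 1 + (-5/12)*v + (25/144)*v^2 + ...; c3 = -5/12.
S_4 = c3*v/(S_3 - 1) = 1 + (5/12)*v + (5/48)*v^2 + ...; c4 = 5/12.
S_5 = c4*v/(S_4 - 1) = 1 + (-1/4)*v + (1/16)*v^2 + ...; c5 = -1/4.
S_6 = c5*v/(S_5 - 1) = 1 + (1/4)*v + (5/112)*v^2 + ...; c6 = 1/4.
S_7 = c6*v/(S_6 - 1) = 1 + (-5/28)*v + ...; c7 = -5/28.


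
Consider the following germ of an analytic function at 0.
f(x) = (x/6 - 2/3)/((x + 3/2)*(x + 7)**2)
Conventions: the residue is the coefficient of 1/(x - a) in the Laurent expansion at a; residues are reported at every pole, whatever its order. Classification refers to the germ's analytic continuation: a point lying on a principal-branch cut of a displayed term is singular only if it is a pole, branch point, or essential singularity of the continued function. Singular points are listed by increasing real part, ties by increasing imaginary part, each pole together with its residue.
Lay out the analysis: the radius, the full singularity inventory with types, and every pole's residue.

Denominator factor (x + 7)^2: pole of order 2 at -7, modulus 7.
Denominator factor (x + 3/2): pole of order 1 at -3/2, modulus 3/2.
The radius of convergence is the smallest modulus among the singular points: 3/2.
At the order-2 pole -7 set g(x) = (x - (-7))^2*f(x) = (x/6 - 2/3)/(x + 3/2).
Order-2 pole: residue = g'(a); g'(-7) = 1/33, so the residue is 1/33.
At the order-1 pole -3/2 set g(x) = (x - (-3/2))*f(x) = (x/6 - 2/3)/(x + 7)**2.
Simple pole: residue = g(a) at a = -3/2, which is -1/33.
List the singular points by increasing real part (a conjugate pair: the negative imaginary part first).

Radius of convergence at 0: 3/2.
At -7: a pole of order 2; residue 1/33.
At -3/2: a pole of order 1; residue -1/33.


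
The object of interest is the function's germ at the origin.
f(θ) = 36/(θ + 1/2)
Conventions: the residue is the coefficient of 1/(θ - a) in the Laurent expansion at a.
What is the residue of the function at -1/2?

At the order-1 pole -1/2 set g(θ) = (θ - (-1/2))*f(θ) = 36.
Simple pole: residue = g(a) at a = -1/2, which is 36.

The residue is 36.


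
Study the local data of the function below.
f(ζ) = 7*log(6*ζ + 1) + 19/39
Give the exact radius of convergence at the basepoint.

The radius of convergence is 1/6.

Branch term (7)*log(1 - ζ/(-1/6)): its argument vanishes at ζ = -1/6, a logarithmic branch point, modulus 1/6.
The radius of convergence is the smallest modulus among the singular points: 1/6.


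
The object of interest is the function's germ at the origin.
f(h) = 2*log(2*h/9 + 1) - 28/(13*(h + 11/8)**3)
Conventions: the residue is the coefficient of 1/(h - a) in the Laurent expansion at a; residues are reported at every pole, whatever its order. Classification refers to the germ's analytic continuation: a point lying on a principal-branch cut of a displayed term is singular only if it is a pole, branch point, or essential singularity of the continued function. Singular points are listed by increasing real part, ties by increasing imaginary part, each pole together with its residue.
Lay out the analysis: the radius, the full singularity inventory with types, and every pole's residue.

Radius of convergence at 0: 11/8.
At -9/2: a logarithmic branch point.
At -11/8: a pole of order 3; residue 0.

Denominator factor (h + 11/8)^3: pole of order 3 at -11/8, modulus 11/8.
Branch term (2)*log(1 - h/(-9/2)): its argument vanishes at h = -9/2, a logarithmic branch point, modulus 9/2.
The radius of convergence is the smallest modulus among the singular points: 11/8.
The branch term is analytic at -11/8 and contributes nothing to the residue; only the rational part matters.
At the order-3 pole -11/8 set g(h) = (h - (-11/8))^3*(rational part) = -28/13.
Order-3 pole: residue = g''(a)/2; g''(-11/8) = 0, so the residue is 0.
List the singular points by increasing real part (a conjugate pair: the negative imaginary part first).


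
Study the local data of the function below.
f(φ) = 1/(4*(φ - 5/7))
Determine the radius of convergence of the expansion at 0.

Denominator factor (φ - 5/7): pole of order 1 at 5/7, modulus 5/7.
The radius of convergence is the smallest modulus among the singular points: 5/7.

The radius of convergence is 5/7.


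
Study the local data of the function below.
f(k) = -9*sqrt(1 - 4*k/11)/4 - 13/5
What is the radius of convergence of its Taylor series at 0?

The radius of convergence is 11/4.

Branch term (-9/4)*sqrt(1 - k/(11/4)): its argument vanishes at k = 11/4, a square-root branch point, modulus 11/4.
The radius of convergence is the smallest modulus among the singular points: 11/4.


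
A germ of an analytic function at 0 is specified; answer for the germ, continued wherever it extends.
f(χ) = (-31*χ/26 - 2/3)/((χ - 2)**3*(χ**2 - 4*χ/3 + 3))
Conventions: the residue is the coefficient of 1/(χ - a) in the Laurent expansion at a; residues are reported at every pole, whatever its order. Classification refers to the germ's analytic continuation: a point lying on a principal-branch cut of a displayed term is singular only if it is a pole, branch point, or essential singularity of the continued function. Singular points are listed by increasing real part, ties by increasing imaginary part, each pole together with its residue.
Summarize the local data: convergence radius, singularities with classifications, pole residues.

Radius of convergence at 0: sqrt(3).
At (2/3) - ((1/3)*sqrt(23))*i: a pole of order 1; residue (-1861/57122) - ((41993/2627612)*sqrt(23))*i.
At (2/3) + ((1/3)*sqrt(23))*i: a pole of order 1; residue (-1861/57122) + ((41993/2627612)*sqrt(23))*i.
At 2: a pole of order 3; residue 1861/28561.


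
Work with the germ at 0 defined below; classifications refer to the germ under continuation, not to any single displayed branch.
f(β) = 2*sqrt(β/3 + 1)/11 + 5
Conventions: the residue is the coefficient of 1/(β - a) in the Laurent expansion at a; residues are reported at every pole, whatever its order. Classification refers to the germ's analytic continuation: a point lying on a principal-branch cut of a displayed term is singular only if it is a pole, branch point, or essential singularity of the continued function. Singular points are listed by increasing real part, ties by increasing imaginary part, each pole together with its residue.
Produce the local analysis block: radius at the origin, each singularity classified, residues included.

Branch term (2/11)*sqrt(1 - β/(-3)): its argument vanishes at β = -3, a square-root branch point, modulus 3.
The radius of convergence is the smallest modulus among the singular points: 3.

Radius of convergence at 0: 3.
At -3: an algebraic (square-root) branch point.


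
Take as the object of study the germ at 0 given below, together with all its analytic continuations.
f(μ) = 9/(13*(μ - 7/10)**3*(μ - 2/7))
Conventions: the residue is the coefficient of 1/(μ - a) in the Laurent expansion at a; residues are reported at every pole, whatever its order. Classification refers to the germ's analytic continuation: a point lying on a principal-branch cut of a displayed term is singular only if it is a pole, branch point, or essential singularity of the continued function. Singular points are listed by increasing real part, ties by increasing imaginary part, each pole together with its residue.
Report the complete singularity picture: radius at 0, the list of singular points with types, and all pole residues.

Radius of convergence at 0: 2/7.
At 2/7: a pole of order 1; residue -3087000/317057.
At 7/10: a pole of order 3; residue 3087000/317057.

Denominator factor (μ - 7/10)^3: pole of order 3 at 7/10, modulus 7/10.
Denominator factor (μ - 2/7): pole of order 1 at 2/7, modulus 2/7.
The radius of convergence is the smallest modulus among the singular points: 2/7.
At the order-1 pole 2/7 set g(μ) = (μ - (2/7))*f(μ) = 9/(13*(μ - 7/10)**3).
Simple pole: residue = g(a) at a = 2/7, which is -3087000/317057.
At the order-3 pole 7/10 set g(μ) = (μ - (7/10))^3*f(μ) = 9/(13*(μ - 2/7)).
Order-3 pole: residue = g''(a)/2; g''(7/10) = 6174000/317057, so the residue is 3087000/317057.
List the singular points by increasing real part (a conjugate pair: the negative imaginary part first).


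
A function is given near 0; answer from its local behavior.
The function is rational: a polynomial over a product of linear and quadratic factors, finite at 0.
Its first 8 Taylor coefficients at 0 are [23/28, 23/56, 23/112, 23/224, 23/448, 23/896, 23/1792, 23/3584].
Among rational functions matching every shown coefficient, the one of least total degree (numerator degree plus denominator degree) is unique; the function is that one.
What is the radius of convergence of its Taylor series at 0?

The radius of convergence is 2.

No rational of total degree below 1 reproduces all 8 coefficients; solving the [0/1] Pade equations on them gives f(v) = -23/(14*(v - 2)), whose expansion matches every shown term.
Denominator factor (v - 2): pole of order 1 at 2, modulus 2.
The radius of convergence is the smallest modulus among the singular points: 2.


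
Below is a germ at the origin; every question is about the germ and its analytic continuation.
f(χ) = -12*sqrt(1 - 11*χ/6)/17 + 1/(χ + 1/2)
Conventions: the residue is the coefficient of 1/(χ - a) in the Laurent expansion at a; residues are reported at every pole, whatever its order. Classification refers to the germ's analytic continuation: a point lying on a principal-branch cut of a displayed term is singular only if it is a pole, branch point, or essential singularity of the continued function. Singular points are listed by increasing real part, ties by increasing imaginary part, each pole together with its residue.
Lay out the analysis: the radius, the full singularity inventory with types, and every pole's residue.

Denominator factor (χ + 1/2): pole of order 1 at -1/2, modulus 1/2.
Branch term (-12/17)*sqrt(1 - χ/(6/11)): its argument vanishes at χ = 6/11, a square-root branch point, modulus 6/11.
The radius of convergence is the smallest modulus among the singular points: 1/2.
The branch term is analytic at -1/2 and contributes nothing to the residue; only the rational part matters.
At the order-1 pole -1/2 set g(χ) = (χ - (-1/2))*(rational part) = 1.
Simple pole: residue = g(a) at a = -1/2, which is 1.
List the singular points by increasing real part (a conjugate pair: the negative imaginary part first).

Radius of convergence at 0: 1/2.
At -1/2: a pole of order 1; residue 1.
At 6/11: an algebraic (square-root) branch point.


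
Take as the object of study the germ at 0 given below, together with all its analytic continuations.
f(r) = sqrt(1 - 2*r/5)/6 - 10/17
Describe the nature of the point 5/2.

The term (1/6)*sqrt(1 - r/(5/2)) has argument 1 - 5/2/(5/2) = 0 at 5/2: a square-root (algebraic, two-sheeted) branch point; the remaining terms are analytic or single-valued there.

The point is an algebraic (square-root) branch point.


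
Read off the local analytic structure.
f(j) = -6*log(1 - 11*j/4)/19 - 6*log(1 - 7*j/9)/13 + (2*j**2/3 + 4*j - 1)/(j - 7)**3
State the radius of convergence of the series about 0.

Denominator factor (j - 7)^3: pole of order 3 at 7, modulus 7.
Branch term (-6/13)*log(1 - j/(9/7)): its argument vanishes at j = 9/7, a logarithmic branch point, modulus 9/7.
Branch term (-6/19)*log(1 - j/(4/11)): its argument vanishes at j = 4/11, a logarithmic branch point, modulus 4/11.
The radius of convergence is the smallest modulus among the singular points: 4/11.

The radius of convergence is 4/11.


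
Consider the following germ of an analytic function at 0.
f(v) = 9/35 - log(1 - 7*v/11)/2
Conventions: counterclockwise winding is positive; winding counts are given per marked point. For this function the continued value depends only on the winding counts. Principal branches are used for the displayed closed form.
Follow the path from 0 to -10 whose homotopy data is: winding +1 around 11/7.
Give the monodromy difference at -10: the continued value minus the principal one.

Continued minus principal equals -pi*i.

The rational part is single-valued and drops out of the difference; each branch term changes only by its own monodromy.
(-1/2)*log(1 - v/(11/7)): each positive loop around 11/7 adds 2*pi*i to the log, so winding +1 contributes (-1/2)*(1)*2*pi*i = -pi*i.
Summing the contributions at v = -10 gives -pi*i.
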